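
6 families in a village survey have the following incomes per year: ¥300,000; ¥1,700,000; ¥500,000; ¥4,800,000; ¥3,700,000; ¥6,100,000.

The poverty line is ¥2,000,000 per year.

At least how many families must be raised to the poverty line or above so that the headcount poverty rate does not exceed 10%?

3 of the 6 families are poor, so H = 3/6 = 0.500.
A headcount ratio of at most 10% allows at most ⌊0.10 × 6⌋ = 0 poor families.
So at least 3 − 0 = 3 must be lifted.

3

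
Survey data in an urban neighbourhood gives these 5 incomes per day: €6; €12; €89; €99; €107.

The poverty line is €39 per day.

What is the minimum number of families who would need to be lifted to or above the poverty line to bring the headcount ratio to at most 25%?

2 of the 5 families are poor, so H = 2/5 = 0.400.
A headcount ratio of at most 25% allows at most ⌊0.25 × 5⌋ = 1 poor families.
So at least 2 − 1 = 1 must be lifted.

1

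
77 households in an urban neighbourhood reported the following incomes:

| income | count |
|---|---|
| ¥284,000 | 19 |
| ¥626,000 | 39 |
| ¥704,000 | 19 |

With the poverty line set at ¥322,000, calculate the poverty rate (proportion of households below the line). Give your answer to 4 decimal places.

19 of the 77 households have income below ¥322,000.
H = 19/77 = 0.2468.

0.2468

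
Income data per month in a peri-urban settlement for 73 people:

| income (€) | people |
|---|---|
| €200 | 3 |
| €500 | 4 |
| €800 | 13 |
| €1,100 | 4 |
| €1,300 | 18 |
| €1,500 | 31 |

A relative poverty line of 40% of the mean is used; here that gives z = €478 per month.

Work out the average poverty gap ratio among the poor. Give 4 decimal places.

Incomes under z: 3×€200 (q = 3 of N = 73).
Shortfall ratios (z−y)/z: 0.5816 (×3); sum = 1.744770.
The income-gap ratio divides by q (the poor only): 1.744770 / 3 = 0.5816.

0.5816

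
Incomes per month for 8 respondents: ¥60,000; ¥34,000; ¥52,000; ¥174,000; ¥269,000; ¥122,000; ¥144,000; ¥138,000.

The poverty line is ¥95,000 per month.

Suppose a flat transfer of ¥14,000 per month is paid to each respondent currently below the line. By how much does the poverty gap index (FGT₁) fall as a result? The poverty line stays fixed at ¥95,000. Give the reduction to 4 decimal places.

0.0553

Before: below the line — ¥34,000, ¥52,000, ¥60,000; poverty gap index (FGT₁) = 0.182895.
After the ¥14,000 transfer: below the line — ¥48,000, ¥66,000, ¥74,000; poverty gap index (FGT₁) = 0.127632.
Reduction = 0.182895 − 0.127632 = 0.0553.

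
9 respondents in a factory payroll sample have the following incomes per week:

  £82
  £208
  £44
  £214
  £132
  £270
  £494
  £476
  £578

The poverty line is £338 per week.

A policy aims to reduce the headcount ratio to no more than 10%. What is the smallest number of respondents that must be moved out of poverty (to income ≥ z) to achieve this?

Currently q = 6 of N = 9 are below the line (H = 0.667).
A headcount ratio of at most 10% allows at most ⌊0.10 × 9⌋ = 0 poor respondents.
So at least 6 − 0 = 6 must be lifted.

6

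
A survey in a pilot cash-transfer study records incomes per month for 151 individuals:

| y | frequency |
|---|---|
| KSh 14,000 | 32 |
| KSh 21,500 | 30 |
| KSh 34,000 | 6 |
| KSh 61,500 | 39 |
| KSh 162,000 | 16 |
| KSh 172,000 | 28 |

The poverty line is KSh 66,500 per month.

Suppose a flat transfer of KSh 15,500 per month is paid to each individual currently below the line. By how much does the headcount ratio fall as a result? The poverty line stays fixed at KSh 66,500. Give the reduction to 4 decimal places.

0.2583

Before: below the line — 32×KSh 14,000, 30×KSh 21,500, 6×KSh 34,000, 39×KSh 61,500; headcount ratio = 0.708609.
After the KSh 15,500 transfer: below the line — 32×KSh 29,500, 30×KSh 37,000, 6×KSh 49,500; headcount ratio = 0.450331.
Reduction = 0.708609 − 0.450331 = 0.2583.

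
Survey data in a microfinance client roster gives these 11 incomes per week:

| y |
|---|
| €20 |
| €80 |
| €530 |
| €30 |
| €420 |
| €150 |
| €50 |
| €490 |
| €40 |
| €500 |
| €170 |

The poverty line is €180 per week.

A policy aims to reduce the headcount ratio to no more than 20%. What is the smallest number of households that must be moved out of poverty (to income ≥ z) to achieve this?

5

Currently q = 7 of N = 11 are below the line (H = 0.636).
A headcount ratio of at most 20% allows at most ⌊0.20 × 11⌋ = 2 poor households.
So at least 7 − 2 = 5 must be lifted.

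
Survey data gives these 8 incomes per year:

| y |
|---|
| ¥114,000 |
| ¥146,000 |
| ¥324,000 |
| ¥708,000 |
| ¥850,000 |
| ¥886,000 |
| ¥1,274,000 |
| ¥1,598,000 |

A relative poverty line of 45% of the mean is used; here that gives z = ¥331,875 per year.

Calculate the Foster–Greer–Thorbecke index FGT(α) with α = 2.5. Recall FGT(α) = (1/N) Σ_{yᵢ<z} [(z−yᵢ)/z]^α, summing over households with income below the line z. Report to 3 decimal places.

0.073

Poor units: ¥114,000, ¥146,000, ¥324,000 (q = 3 of N = 8).
Shortfall ratios: (331875−114000)/331875 = 0.6565; (331875−146000)/331875 = 0.5601; (331875−324000)/331875 = 0.0237.
Raised to α = 2.5: 0.34921; 0.23476; 0.00009.
Sum = 0.584049; FGT(2.5) = 0.584049 / 8 = 0.073.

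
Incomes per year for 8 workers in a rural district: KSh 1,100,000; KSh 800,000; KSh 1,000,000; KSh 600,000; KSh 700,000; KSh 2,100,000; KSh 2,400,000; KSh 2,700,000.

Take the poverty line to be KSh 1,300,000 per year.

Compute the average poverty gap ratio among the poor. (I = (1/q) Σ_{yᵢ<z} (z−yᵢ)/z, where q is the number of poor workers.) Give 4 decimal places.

0.3538

Poor units: KSh 600,000, KSh 700,000, KSh 800,000, KSh 1,000,000, KSh 1,100,000 (q = 5 of N = 8).
Relative gaps: 0.5385, 0.4615, 0.3846, 0.2308, 0.1538; sum = 1.769231.
The income-gap ratio divides by q (the poor only): 1.769231 / 5 = 0.3538.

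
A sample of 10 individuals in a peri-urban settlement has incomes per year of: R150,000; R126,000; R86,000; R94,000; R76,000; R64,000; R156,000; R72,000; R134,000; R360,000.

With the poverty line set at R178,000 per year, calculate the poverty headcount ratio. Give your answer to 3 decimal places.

9 of the 10 individuals have income below R178,000.
H = 9/10 = 0.900.

0.900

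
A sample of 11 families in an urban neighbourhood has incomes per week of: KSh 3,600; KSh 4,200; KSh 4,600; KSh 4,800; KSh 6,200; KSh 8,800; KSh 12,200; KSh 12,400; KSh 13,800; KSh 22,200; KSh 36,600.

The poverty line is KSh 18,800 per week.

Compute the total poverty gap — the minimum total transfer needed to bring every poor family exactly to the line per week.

KSh 98,600

Below the line: KSh 3,600, KSh 4,200, KSh 4,600, KSh 4,800, KSh 6,200, KSh 8,800, KSh 12,200, KSh 12,400, KSh 13,800 (q = 9 of N = 11).
Individual gaps: 18800−3600 = 15200; 18800−4200 = 14600; 18800−4600 = 14200; 18800−4800 = 14000; 18800−6200 = 12600; 18800−8800 = 10000; 18800−12200 = 6600; 18800−12400 = 6400; 18800−13800 = 5000.
Aggregate gap = KSh 98,600.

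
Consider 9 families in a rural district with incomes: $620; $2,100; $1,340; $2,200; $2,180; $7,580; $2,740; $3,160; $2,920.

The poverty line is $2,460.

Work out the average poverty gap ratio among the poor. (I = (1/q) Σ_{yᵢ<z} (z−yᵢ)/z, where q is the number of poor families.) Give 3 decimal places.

0.314

Below z: $620, $1,340, $2,100, $2,180, $2,200 (q = 5 of N = 9).
Relative gaps: 0.7480, 0.4553, 0.1463, 0.1138, 0.1057; sum = 1.569106.
The income-gap ratio divides by q (the poor only): 1.569106 / 5 = 0.314.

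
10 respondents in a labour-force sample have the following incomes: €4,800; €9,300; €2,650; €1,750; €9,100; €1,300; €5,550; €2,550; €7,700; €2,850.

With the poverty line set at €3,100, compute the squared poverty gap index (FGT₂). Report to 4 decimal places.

0.0586

Below z: €1,300, €1,750, €2,550, €2,650, €2,850 (q = 5 of N = 10).
Relative gaps: (3100−1300)/3100 = 0.5806; (3100−1750)/3100 = 0.4355; (3100−2550)/3100 = 0.1774; (3100−2650)/3100 = 0.1452; (3100−2850)/3100 = 0.0806.
Squared: 0.3371; 0.1896; 0.0315; 0.0211; 0.0065.
Sum = 0.585848; P₂ = 0.585848 / 10 = 0.0586.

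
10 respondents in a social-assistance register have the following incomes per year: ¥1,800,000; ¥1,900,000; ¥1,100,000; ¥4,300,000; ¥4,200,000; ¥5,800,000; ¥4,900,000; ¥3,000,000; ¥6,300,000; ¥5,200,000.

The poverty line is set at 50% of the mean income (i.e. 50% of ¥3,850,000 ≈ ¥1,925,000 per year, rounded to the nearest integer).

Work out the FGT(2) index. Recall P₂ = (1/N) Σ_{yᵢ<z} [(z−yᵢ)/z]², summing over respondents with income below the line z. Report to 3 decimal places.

0.019

Below the line: ¥1,100,000, ¥1,800,000, ¥1,900,000 (q = 3 of N = 10).
Relative gaps: (1925000−1100000)/1925000 = 0.4286; (1925000−1800000)/1925000 = 0.0649; (1925000−1900000)/1925000 = 0.0130.
Squared: 0.1837; 0.0042; 0.0002.
Sum = 0.188059; P₂ = 0.188059 / 10 = 0.019.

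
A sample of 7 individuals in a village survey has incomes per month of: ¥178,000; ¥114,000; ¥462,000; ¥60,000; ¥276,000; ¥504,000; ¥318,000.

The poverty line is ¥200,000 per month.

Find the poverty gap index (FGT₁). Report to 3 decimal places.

0.177

Poor units: ¥60,000, ¥114,000, ¥178,000 (q = 3 of N = 7).
Normalized shortfalls: (200000−60000)/200000 = 0.7000; (200000−114000)/200000 = 0.4300; (200000−178000)/200000 = 0.1100.
Σ = 1.240000. Dividing by the full population N = 7 gives P₁ = 0.177.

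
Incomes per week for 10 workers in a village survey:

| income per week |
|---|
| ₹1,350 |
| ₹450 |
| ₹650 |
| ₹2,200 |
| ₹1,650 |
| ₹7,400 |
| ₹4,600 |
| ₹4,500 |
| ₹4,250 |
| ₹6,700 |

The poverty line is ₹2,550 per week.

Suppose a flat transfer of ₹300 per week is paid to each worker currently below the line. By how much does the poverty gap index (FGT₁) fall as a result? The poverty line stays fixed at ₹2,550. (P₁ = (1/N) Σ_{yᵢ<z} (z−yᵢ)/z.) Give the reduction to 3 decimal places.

0.059

Before: below the line — ₹450, ₹650, ₹1,350, ₹1,650, ₹2,200; poverty gap index (FGT₁) = 0.25294.
After the ₹300 transfer: below the line — ₹750, ₹950, ₹1,650, ₹1,950, ₹2,500; poverty gap index (FGT₁) = 0.19412.
Reduction = 0.25294 − 0.19412 = 0.059.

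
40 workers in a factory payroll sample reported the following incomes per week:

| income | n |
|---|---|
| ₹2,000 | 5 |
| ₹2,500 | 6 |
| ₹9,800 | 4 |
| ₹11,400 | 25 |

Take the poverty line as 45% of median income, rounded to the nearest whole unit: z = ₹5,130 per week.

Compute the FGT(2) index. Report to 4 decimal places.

0.0860

Incomes under z: 5×₹2,000, 6×₹2,500 (q = 11 of N = 40).
Normalized shortfalls: (5130−2000)/5130 = 0.6101 (×5); (5130−2500)/5130 = 0.5127 (×6).
Squared: 0.3723 (×5); 0.2628 (×6).
Sum = 3.438319; P₂ = 3.438319 / 40 = 0.0860.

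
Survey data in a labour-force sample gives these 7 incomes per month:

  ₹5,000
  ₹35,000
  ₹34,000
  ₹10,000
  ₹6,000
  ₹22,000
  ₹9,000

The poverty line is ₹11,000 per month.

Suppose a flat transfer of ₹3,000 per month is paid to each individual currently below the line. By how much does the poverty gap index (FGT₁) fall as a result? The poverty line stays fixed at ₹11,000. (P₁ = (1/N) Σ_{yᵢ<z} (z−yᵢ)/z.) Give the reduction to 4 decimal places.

Before: below the line — ₹5,000, ₹6,000, ₹9,000, ₹10,000; poverty gap index (FGT₁) = 0.181818.
After the ₹3,000 transfer: below the line — ₹8,000, ₹9,000; poverty gap index (FGT₁) = 0.064935.
Reduction = 0.181818 − 0.064935 = 0.1169.

0.1169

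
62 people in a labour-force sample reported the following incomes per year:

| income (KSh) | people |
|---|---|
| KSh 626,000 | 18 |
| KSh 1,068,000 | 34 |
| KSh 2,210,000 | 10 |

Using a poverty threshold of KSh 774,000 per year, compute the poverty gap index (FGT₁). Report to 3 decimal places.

Poor units: 18×KSh 626,000 (q = 18 of N = 62).
Shortfall ratios: (774000−626000)/774000 = 0.1912 (×18).
Σ = 3.441860. Dividing by the full population N = 62 gives P₁ = 0.056.

0.056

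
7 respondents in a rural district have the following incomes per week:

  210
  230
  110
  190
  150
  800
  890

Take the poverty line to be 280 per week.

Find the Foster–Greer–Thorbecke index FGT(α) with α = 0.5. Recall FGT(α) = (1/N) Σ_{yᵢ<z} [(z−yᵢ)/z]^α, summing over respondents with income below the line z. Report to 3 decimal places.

0.421

Incomes under z: 110, 150, 190, 210, 230 (q = 5 of N = 7).
Relative gaps: (280−110)/280 = 0.6071; (280−150)/280 = 0.4643; (280−190)/280 = 0.3214; (280−210)/280 = 0.2500; (280−230)/280 = 0.1786.
Raised to α = 0.5: 0.77919; 0.68139; 0.56695; 0.50000; 0.42258.
Sum = 2.950103; FGT(0.5) = 2.950103 / 7 = 0.421.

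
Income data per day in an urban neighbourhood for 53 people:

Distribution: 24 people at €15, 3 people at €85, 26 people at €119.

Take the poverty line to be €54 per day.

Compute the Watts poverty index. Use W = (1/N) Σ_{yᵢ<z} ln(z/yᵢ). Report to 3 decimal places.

0.580

Below z: 24×€15 (q = 24 of N = 53).
Log gaps: ln(54/15) = 1.2809 (×24).
W = 30.742412 / 53 = 0.580.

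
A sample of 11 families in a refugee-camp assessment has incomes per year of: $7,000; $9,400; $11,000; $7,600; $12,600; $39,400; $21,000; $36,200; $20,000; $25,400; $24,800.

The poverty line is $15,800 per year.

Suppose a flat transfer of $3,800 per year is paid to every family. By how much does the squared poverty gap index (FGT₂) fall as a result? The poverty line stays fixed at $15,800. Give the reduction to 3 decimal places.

0.061

Before: below the line — $7,000, $7,600, $9,400, $11,000, $12,600; squared poverty gap index (FGT₂) = 0.07972.
After the $3,800 transfer: below the line — $10,800, $11,400, $13,200, $14,800; squared poverty gap index (FGT₂) = 0.01898.
Reduction = 0.07972 − 0.01898 = 0.061.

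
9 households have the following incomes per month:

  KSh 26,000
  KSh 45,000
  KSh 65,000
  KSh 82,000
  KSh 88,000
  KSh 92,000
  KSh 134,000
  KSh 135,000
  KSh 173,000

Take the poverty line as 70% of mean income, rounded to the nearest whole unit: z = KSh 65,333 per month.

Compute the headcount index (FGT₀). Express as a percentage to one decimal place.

3 of the 9 households have income below KSh 65,333.
H = 3/9 = 33.3%.

33.3%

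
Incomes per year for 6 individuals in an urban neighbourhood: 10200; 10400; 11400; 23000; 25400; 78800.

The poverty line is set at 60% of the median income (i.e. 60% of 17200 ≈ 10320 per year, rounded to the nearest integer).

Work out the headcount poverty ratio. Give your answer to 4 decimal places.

1 of the 6 individuals have income below 10320.
H = 1/6 = 0.1667.

0.1667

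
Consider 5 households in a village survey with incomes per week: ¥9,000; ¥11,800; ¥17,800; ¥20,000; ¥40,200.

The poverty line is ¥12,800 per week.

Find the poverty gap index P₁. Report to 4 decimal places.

0.0750

Below z: ¥9,000, ¥11,800 (q = 2 of N = 5).
Relative gaps: (12800−9000)/12800 = 0.2969; (12800−11800)/12800 = 0.0781.
Sum of shortfalls = 0.375000; P₁ averages over all N: 0.375000 / 5 = 0.0750.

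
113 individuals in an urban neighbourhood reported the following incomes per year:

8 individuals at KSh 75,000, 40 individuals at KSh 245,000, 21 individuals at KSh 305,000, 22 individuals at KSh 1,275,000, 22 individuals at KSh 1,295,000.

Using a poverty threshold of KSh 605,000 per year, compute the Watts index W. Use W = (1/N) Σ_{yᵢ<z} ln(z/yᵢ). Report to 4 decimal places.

Below the line: 8×KSh 75,000, 40×KSh 245,000, 21×KSh 305,000 (q = 69 of N = 113).
ln(z/y) terms: ln(605000/75000) = 2.0877 (×8); ln(605000/245000) = 0.9040 (×40); ln(605000/305000) = 0.6849 (×21).
W = 67.243983 / 113 = 0.5951.

0.5951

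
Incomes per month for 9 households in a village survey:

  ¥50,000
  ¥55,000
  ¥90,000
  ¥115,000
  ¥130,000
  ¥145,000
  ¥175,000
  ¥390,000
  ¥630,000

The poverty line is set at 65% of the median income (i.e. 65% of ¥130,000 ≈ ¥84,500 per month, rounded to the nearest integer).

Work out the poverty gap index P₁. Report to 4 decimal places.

Poor units: ¥50,000, ¥55,000 (q = 2 of N = 9).
Normalized shortfalls: (84500−50000)/84500 = 0.4083; (84500−55000)/84500 = 0.3491.
Sum of shortfalls = 0.757396; P₁ averages over all N: 0.757396 / 9 = 0.0842.

0.0842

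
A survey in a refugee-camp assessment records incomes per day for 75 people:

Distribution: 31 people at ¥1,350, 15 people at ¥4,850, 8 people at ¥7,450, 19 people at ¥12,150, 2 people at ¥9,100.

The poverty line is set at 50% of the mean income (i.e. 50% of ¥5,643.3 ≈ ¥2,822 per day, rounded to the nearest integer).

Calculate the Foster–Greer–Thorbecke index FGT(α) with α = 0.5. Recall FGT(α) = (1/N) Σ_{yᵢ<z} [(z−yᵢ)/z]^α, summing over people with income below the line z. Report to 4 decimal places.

Below z: 31×¥1,350 (q = 31 of N = 75).
Normalized shortfalls: (2822−1350)/2822 = 0.5216 (×31).
Raised to α = 0.5: 0.72223 (×31).
Sum = 22.389124; FGT(0.5) = 22.389124 / 75 = 0.2985.

0.2985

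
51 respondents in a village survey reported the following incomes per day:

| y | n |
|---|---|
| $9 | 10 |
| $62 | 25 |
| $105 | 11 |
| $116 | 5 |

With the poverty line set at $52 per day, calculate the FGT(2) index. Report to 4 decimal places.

Below the line: 10×$9 (q = 10 of N = 51).
Normalized shortfalls: (52−9)/52 = 0.8269 (×10).
Squared: 0.6838 (×10).
Sum = 6.838018; P₂ = 6.838018 / 51 = 0.1341.

0.1341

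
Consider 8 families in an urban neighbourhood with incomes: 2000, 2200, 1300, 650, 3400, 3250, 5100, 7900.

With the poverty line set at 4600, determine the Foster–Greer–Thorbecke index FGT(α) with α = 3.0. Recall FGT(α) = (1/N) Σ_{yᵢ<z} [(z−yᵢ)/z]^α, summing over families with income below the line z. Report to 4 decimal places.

0.1710

Poor units: 650, 1300, 2000, 2200, 3250, 3400 (q = 6 of N = 8).
Normalized shortfalls: (4600−650)/4600 = 0.8587; (4600−1300)/4600 = 0.7174; (4600−2000)/4600 = 0.5652; (4600−2200)/4600 = 0.5217; (4600−3250)/4600 = 0.2935; (4600−3400)/4600 = 0.2609.
Raised to α = 3.0: 0.63317; 0.36921; 0.18057; 0.14202; 0.02528; 0.01775.
Sum = 1.367996; FGT(3.0) = 1.367996 / 8 = 0.1710.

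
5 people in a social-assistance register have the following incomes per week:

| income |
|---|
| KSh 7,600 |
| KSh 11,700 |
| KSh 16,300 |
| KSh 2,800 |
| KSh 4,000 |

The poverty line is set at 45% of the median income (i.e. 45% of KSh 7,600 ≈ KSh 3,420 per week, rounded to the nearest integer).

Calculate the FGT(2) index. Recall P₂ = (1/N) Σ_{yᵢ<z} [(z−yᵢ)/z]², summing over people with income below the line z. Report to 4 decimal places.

0.0066

Incomes under z: KSh 2,800 (q = 1 of N = 5).
Gap ratios (z−y)/z: (3420−2800)/3420 = 0.1813.
Squared: 0.0329.
Sum = 0.032865; P₂ = 0.032865 / 5 = 0.0066.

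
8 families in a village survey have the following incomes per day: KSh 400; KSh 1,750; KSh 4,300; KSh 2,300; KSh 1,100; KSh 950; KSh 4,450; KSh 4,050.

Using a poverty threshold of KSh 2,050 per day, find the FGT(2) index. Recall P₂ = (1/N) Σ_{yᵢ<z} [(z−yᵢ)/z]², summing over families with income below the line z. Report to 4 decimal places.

Incomes under z: KSh 400, KSh 950, KSh 1,100, KSh 1,750 (q = 4 of N = 8).
Normalized shortfalls: (2050−400)/2050 = 0.8049; (2050−950)/2050 = 0.5366; (2050−1100)/2050 = 0.4634; (2050−1750)/2050 = 0.1463.
Squared: 0.6478; 0.2879; 0.2148; 0.0214.
Sum = 1.171921; P₂ = 1.171921 / 8 = 0.1465.

0.1465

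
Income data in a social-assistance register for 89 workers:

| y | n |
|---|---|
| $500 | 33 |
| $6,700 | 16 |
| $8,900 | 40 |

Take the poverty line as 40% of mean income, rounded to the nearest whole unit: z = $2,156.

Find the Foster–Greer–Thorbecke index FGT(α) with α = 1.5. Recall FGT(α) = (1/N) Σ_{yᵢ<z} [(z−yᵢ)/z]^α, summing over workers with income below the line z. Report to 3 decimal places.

0.250

Below the line: 33×$500 (q = 33 of N = 89).
Gap ratios (z−y)/z: (2156−500)/2156 = 0.7681 (×33).
Raised to α = 1.5: 0.67316 (×33).
Sum = 22.214232; FGT(1.5) = 22.214232 / 89 = 0.250.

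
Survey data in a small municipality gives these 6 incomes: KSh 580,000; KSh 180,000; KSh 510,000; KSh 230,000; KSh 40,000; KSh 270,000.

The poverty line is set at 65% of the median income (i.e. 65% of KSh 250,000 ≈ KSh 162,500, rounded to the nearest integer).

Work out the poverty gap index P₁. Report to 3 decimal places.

Below the line: KSh 40,000 (q = 1 of N = 6).
Normalized shortfalls: (162500−40000)/162500 = 0.7538.
Sum of shortfalls = 0.753846; P₁ averages over all N: 0.753846 / 6 = 0.126.

0.126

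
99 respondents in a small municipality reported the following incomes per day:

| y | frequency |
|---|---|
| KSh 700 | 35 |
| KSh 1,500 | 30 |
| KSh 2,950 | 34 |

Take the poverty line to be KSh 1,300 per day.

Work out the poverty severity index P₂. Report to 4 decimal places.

Below z: 35×KSh 700 (q = 35 of N = 99).
Relative gaps: (1300−700)/1300 = 0.4615 (×35).
Squared: 0.2130 (×35).
Sum = 7.455621; P₂ = 7.455621 / 99 = 0.0753.

0.0753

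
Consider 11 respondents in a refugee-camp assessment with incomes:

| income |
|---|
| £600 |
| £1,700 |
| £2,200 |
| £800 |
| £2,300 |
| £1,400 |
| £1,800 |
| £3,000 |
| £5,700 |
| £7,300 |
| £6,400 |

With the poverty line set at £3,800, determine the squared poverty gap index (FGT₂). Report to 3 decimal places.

Incomes under z: £600, £800, £1,400, £1,700, £1,800, £2,200, £2,300, £3,000 (q = 8 of N = 11).
Shortfall ratios: (3800−600)/3800 = 0.8421; (3800−800)/3800 = 0.7895; (3800−1400)/3800 = 0.6316; (3800−1700)/3800 = 0.5526; (3800−1800)/3800 = 0.5263; (3800−2200)/3800 = 0.4211; (3800−2300)/3800 = 0.3947; (3800−3000)/3800 = 0.2105.
Squared: 0.7091; 0.6233; 0.3989; 0.3054; 0.2770; 0.1773; 0.1558; 0.0443.
Sum = 2.691136; P₂ = 2.691136 / 11 = 0.245.

0.245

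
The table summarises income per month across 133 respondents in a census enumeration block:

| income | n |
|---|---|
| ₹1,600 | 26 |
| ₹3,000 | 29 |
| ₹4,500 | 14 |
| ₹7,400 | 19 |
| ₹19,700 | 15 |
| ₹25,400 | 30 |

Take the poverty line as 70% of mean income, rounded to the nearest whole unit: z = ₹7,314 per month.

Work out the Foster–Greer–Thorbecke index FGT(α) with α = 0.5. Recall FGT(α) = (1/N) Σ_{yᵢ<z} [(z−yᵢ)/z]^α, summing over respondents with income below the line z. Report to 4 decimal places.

Poor units: 26×₹1,600, 29×₹3,000, 14×₹4,500 (q = 69 of N = 133).
Gap ratios (z−y)/z: (7314−1600)/7314 = 0.7812 (×26); (7314−3000)/7314 = 0.5898 (×29); (7314−4500)/7314 = 0.3847 (×14).
Raised to α = 0.5: 0.88388 (×26); 0.76800 (×29); 0.62028 (×14).
Sum = 53.936771; FGT(0.5) = 53.936771 / 133 = 0.4055.

0.4055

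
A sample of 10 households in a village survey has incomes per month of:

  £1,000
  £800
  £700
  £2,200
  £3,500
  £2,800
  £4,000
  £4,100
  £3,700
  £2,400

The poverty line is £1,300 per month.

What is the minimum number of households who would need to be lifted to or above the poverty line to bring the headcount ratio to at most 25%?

1

Currently q = 3 of N = 10 are below the line (H = 0.300).
A headcount ratio of at most 25% allows at most ⌊0.25 × 10⌋ = 2 poor households.
So at least 3 − 2 = 1 must be lifted.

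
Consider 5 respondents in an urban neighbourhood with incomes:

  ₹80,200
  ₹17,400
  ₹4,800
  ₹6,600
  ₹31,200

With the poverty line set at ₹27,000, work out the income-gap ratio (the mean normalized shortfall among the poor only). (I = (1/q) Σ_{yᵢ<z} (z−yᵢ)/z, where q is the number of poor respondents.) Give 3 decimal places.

Poor units: ₹4,800, ₹6,600, ₹17,400 (q = 3 of N = 5).
Relative gaps: 0.8222, 0.7556, 0.3556; sum = 1.933333.
The income-gap ratio divides by q (the poor only): 1.933333 / 3 = 0.644.

0.644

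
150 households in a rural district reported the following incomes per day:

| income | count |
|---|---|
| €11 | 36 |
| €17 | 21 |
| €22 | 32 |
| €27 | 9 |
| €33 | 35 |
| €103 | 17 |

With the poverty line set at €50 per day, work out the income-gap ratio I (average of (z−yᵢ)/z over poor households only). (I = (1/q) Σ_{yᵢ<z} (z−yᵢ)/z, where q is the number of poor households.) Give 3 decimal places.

0.571

Incomes under z: 36×€11, 21×€17, 32×€22, 9×€27, 35×€33 (q = 133 of N = 150).
Shortfall ratios (z−y)/z: 0.7800 (×36), 0.6600 (×21), 0.5600 (×32), 0.4600 (×9), 0.3400 (×35); sum = 75.900000.
I averages over the q = 133 poor units only: 75.900000 / 133 = 0.571.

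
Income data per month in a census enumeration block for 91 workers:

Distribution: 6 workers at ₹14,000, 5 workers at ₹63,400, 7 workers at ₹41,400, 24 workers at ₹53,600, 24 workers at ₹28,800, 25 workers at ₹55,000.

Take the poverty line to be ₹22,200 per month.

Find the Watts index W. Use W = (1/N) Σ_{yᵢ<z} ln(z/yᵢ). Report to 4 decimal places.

0.0304

Incomes under z: 6×₹14,000 (q = 6 of N = 91).
Log gaps: ln(22200/14000) = 0.4610 (×6).
W = 2.766210 / 91 = 0.0304.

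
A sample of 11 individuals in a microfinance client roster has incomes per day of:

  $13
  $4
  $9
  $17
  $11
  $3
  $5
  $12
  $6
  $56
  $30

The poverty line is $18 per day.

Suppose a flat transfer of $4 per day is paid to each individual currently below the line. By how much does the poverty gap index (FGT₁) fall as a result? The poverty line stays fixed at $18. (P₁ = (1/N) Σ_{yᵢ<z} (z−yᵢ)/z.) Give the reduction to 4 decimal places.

Before: below the line — $3, $4, $5, $6, $9, $11, $12, $13, $17; poverty gap index (FGT₁) = 0.414141.
After the $4 transfer: below the line — $7, $8, $9, $10, $13, $15, $16, $17; poverty gap index (FGT₁) = 0.247475.
Reduction = 0.414141 − 0.247475 = 0.1667.

0.1667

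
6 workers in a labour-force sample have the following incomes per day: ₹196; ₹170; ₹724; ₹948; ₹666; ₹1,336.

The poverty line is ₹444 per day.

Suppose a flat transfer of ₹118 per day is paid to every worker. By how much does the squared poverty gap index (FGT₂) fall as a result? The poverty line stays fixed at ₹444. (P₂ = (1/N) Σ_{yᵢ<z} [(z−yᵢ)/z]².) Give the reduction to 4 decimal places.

0.0806

Before: below the line — ₹170, ₹196; squared poverty gap index (FGT₂) = 0.115470.
After the ₹118 transfer: below the line — ₹288, ₹314; squared poverty gap index (FGT₂) = 0.034863.
Reduction = 0.115470 − 0.034863 = 0.0806.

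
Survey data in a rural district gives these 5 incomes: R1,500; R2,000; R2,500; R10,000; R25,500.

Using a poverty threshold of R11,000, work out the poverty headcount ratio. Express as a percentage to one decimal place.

4 of the 5 individuals have income below R11,000.
H = 4/5 = 80.0%.

80.0%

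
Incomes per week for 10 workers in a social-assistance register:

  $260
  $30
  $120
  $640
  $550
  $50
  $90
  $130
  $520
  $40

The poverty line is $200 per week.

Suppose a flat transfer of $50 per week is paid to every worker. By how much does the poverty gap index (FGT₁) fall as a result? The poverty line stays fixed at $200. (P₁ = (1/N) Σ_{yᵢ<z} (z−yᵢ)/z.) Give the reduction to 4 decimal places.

0.1500

Before: below the line — $30, $40, $50, $90, $120, $130; poverty gap index (FGT₁) = 0.370000.
After the $50 transfer: below the line — $80, $90, $100, $140, $170, $180; poverty gap index (FGT₁) = 0.220000.
Reduction = 0.370000 − 0.220000 = 0.1500.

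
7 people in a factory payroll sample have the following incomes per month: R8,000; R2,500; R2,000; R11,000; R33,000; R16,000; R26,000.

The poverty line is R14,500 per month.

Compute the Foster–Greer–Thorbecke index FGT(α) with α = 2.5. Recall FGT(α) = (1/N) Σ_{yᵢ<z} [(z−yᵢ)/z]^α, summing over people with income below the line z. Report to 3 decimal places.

Incomes under z: R2,000, R2,500, R8,000, R11,000 (q = 4 of N = 7).
Gap ratios (z−y)/z: (14500−2000)/14500 = 0.8621; (14500−2500)/14500 = 0.8276; (14500−8000)/14500 = 0.4483; (14500−11000)/14500 = 0.2414.
Raised to α = 2.5: 0.69001; 0.62306; 0.13454; 0.02863.
Sum = 1.476243; FGT(2.5) = 1.476243 / 7 = 0.211.

0.211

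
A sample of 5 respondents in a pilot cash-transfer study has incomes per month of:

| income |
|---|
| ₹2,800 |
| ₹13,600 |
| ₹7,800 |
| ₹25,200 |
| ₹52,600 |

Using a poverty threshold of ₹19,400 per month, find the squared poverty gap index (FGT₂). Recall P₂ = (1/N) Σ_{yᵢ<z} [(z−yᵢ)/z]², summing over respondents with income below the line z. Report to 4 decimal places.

0.2358

Below the line: ₹2,800, ₹7,800, ₹13,600 (q = 3 of N = 5).
Shortfall ratios: (19400−2800)/19400 = 0.8557; (19400−7800)/19400 = 0.5979; (19400−13600)/19400 = 0.2990.
Squared: 0.7322; 0.3575; 0.0894.
Sum = 1.179084; P₂ = 1.179084 / 5 = 0.2358.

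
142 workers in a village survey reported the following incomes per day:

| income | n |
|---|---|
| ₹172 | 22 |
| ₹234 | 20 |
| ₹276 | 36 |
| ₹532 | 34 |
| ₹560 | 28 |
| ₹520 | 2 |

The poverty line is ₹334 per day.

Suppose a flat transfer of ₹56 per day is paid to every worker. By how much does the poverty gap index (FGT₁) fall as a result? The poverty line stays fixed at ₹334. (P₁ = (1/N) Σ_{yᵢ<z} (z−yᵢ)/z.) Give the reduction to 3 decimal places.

0.092

Before: below the line — 22×₹172, 20×₹234, 36×₹276; poverty gap index (FGT₁) = 0.16134.
After the ₹56 transfer: below the line — 22×₹228, 20×₹290, 36×₹332; poverty gap index (FGT₁) = 0.06924.
Reduction = 0.16134 − 0.06924 = 0.092.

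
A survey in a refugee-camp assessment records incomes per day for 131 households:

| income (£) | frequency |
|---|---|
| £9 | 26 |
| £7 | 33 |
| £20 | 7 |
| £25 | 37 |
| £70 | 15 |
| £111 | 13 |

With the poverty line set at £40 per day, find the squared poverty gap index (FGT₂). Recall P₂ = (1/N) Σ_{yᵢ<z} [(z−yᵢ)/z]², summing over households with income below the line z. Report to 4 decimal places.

Below the line: 33×£7, 26×£9, 7×£20, 37×£25 (q = 103 of N = 131).
Normalized shortfalls: (40−7)/40 = 0.8250 (×33); (40−9)/40 = 0.7750 (×26); (40−20)/40 = 0.5000 (×7); (40−25)/40 = 0.3750 (×37).
Squared: 0.6806 (×33); 0.6006 (×26); 0.2500 (×7); 0.1406 (×37).
Sum = 45.030000; P₂ = 45.030000 / 131 = 0.3437.

0.3437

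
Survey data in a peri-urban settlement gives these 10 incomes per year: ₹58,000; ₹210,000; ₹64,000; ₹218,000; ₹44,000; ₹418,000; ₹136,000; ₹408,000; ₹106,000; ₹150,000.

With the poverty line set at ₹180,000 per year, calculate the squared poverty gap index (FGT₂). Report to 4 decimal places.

0.1702

Incomes under z: ₹44,000, ₹58,000, ₹64,000, ₹106,000, ₹136,000, ₹150,000 (q = 6 of N = 10).
Gap ratios (z−y)/z: (180000−44000)/180000 = 0.7556; (180000−58000)/180000 = 0.6778; (180000−64000)/180000 = 0.6444; (180000−106000)/180000 = 0.4111; (180000−136000)/180000 = 0.2444; (180000−150000)/180000 = 0.1667.
Squared: 0.5709; 0.4594; 0.4153; 0.1690; 0.0598; 0.0278.
Sum = 1.702099; P₂ = 1.702099 / 10 = 0.1702.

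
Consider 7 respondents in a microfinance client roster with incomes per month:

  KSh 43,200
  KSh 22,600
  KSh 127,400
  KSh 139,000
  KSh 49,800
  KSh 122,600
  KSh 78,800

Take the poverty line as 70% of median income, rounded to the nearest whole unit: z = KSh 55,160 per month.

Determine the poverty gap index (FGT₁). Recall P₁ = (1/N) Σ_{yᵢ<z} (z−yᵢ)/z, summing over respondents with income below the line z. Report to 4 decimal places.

Poor units: KSh 22,600, KSh 43,200, KSh 49,800 (q = 3 of N = 7).
Relative gaps: (55160−22600)/55160 = 0.5903; (55160−43200)/55160 = 0.2168; (55160−49800)/55160 = 0.0972.
Sum of shortfalls = 0.904278; P₁ averages over all N: 0.904278 / 7 = 0.1292.

0.1292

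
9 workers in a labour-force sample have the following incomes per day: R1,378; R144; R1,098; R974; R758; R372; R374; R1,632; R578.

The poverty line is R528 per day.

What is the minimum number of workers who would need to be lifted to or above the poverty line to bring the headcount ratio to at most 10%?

3

3 of the 9 workers are poor, so H = 3/9 = 0.333.
A headcount ratio of at most 10% allows at most ⌊0.10 × 9⌋ = 0 poor workers.
So at least 3 − 0 = 3 must be lifted.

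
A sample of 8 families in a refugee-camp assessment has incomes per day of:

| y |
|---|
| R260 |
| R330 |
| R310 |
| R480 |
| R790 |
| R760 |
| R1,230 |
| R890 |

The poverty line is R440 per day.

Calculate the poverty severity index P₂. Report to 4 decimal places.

0.0396

Below the line: R260, R310, R330 (q = 3 of N = 8).
Relative gaps: (440−260)/440 = 0.4091; (440−310)/440 = 0.2955; (440−330)/440 = 0.2500.
Squared: 0.1674; 0.0873; 0.0625.
Sum = 0.317149; P₂ = 0.317149 / 8 = 0.0396.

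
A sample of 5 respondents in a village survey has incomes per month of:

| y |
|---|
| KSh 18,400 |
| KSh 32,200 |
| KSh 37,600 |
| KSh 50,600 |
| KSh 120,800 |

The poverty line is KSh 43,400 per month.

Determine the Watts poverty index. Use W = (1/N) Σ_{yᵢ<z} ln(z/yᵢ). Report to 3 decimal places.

Poor units: KSh 18,400, KSh 32,200, KSh 37,600 (q = 3 of N = 5).
Log gaps: ln(43400/18400) = 0.8581; ln(43400/32200) = 0.2985; ln(43400/37600) = 0.1435.
W = 1.300057 / 5 = 0.260.

0.260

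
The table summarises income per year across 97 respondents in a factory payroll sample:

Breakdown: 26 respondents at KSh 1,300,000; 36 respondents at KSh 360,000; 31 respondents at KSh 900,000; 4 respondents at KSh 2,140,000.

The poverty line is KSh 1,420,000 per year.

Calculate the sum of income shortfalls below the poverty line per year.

Poor units: 36×KSh 360,000, 31×KSh 900,000, 26×KSh 1,300,000 (q = 93 of N = 97).
Individual gaps: 36×(1420000−360000) = 38160000; 31×(1420000−900000) = 16120000; 26×(1420000−1300000) = 3120000.
Aggregate gap = KSh 57,400,000.

KSh 57,400,000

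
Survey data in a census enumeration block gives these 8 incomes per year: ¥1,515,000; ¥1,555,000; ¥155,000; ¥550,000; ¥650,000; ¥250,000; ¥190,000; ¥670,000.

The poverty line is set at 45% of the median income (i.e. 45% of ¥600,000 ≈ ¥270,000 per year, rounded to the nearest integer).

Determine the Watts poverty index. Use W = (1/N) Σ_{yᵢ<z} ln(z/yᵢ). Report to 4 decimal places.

Poor units: ¥155,000, ¥190,000, ¥250,000 (q = 3 of N = 8).
Log gaps: ln(270000/155000) = 0.5550; ln(270000/190000) = 0.3514; ln(270000/250000) = 0.0770.
W = 0.983356 / 8 = 0.1229.

0.1229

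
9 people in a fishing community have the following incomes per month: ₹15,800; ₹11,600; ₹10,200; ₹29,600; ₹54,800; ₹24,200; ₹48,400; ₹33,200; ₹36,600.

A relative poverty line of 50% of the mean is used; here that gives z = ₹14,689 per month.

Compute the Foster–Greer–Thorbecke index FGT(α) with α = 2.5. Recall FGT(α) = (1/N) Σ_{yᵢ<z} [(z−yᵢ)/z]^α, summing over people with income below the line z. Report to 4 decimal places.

Below z: ₹10,200, ₹11,600 (q = 2 of N = 9).
Shortfall ratios: (14689−10200)/14689 = 0.3056; (14689−11600)/14689 = 0.2103.
Raised to α = 2.5: 0.05163; 0.02028.
Sum = 0.071909; FGT(2.5) = 0.071909 / 9 = 0.0080.

0.0080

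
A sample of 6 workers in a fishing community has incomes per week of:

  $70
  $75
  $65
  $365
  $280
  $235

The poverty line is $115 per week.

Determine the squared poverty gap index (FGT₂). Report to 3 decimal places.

Below z: $65, $70, $75 (q = 3 of N = 6).
Normalized shortfalls: (115−65)/115 = 0.4348; (115−70)/115 = 0.3913; (115−75)/115 = 0.3478.
Squared: 0.1890; 0.1531; 0.1210.
Sum = 0.463138; P₂ = 0.463138 / 6 = 0.077.

0.077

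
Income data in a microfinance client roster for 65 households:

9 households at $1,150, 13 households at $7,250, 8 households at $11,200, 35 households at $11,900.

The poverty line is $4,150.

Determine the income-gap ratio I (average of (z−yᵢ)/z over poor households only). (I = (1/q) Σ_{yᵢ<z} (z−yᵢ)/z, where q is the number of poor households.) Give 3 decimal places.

0.723

Below the line: 9×$1,150 (q = 9 of N = 65).
Relative gaps: 0.7229 (×9); sum = 6.506024.
The income-gap ratio divides by q (the poor only): 6.506024 / 9 = 0.723.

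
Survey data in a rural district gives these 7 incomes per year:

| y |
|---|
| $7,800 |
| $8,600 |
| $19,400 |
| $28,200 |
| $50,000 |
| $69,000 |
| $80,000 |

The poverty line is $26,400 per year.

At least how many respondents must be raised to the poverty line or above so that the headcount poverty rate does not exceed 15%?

3 of the 7 respondents are poor, so H = 3/7 = 0.429.
A headcount ratio of at most 15% allows at most ⌊0.15 × 7⌋ = 1 poor respondents.
So at least 3 − 1 = 2 must be lifted.

2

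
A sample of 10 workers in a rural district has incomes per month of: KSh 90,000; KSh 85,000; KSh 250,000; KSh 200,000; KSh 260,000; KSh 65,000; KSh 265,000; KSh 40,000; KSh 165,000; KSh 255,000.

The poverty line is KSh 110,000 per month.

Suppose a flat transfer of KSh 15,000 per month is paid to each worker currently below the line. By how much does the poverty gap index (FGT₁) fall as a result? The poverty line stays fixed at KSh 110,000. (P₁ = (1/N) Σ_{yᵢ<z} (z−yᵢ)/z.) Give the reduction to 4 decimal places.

0.0545

Before: below the line — KSh 40,000, KSh 65,000, KSh 85,000, KSh 90,000; poverty gap index (FGT₁) = 0.145455.
After the KSh 15,000 transfer: below the line — KSh 55,000, KSh 80,000, KSh 100,000, KSh 105,000; poverty gap index (FGT₁) = 0.090909.
Reduction = 0.145455 − 0.090909 = 0.0545.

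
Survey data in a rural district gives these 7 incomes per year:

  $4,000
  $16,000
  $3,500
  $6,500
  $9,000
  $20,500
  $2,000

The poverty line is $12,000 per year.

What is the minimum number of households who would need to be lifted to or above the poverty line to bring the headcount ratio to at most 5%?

Currently q = 5 of N = 7 are below the line (H = 0.714).
A headcount ratio of at most 5% allows at most ⌊0.05 × 7⌋ = 0 poor households.
So at least 5 − 0 = 5 must be lifted.

5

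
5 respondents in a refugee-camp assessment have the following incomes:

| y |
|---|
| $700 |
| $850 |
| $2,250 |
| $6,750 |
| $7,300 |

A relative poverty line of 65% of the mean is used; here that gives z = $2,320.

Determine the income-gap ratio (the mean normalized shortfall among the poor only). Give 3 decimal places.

0.454

Incomes under z: $700, $850, $2,250 (q = 3 of N = 5).
Shortfall ratios (z−y)/z: 0.6983, 0.6336, 0.0302; sum = 1.362069.
I averages over the q = 3 poor units only: 1.362069 / 3 = 0.454.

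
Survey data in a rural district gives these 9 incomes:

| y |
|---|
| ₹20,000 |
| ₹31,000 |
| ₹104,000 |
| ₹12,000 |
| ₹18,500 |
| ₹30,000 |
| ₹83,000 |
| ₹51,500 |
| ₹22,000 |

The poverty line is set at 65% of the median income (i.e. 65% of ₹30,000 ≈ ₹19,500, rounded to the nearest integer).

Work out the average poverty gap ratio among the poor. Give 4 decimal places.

0.2179

Below the line: ₹12,000, ₹18,500 (q = 2 of N = 9).
Shortfall ratios (z−y)/z: 0.3846, 0.0513; sum = 0.435897.
The income-gap ratio divides by q (the poor only): 0.435897 / 2 = 0.2179.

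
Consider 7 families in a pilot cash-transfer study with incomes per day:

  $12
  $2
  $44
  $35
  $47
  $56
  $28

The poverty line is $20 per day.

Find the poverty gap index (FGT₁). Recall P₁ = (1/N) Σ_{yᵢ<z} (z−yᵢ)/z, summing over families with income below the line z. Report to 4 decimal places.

0.1857

Poor units: $2, $12 (q = 2 of N = 7).
Normalized shortfalls: (20−2)/20 = 0.9000; (20−12)/20 = 0.4000.
Σ = 1.300000. Dividing by the full population N = 7 gives P₁ = 0.1857.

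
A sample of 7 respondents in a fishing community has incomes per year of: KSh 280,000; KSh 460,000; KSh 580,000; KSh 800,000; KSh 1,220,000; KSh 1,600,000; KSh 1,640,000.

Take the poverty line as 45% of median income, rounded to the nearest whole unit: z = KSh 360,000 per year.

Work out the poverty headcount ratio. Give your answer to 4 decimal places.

1 of the 7 respondents have income below KSh 360,000.
H = 1/7 = 0.1429.

0.1429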